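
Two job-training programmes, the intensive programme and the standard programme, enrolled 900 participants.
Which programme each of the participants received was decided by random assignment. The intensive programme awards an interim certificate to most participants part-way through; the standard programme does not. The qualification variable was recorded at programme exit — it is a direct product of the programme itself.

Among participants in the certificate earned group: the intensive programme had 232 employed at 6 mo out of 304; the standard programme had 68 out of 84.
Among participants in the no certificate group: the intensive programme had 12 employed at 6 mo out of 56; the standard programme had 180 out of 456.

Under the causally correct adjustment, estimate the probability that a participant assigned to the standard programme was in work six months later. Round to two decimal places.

Qualification attained during the programme here is a post-treatment variable shaped by the programme; conditioning on it would introduce bias rather than remove it. The overall comparison is the causal one.
So P(outcome | do(the standard programme)) is just the pooled rate for the standard programme: 248/540 = 0.459.

0.46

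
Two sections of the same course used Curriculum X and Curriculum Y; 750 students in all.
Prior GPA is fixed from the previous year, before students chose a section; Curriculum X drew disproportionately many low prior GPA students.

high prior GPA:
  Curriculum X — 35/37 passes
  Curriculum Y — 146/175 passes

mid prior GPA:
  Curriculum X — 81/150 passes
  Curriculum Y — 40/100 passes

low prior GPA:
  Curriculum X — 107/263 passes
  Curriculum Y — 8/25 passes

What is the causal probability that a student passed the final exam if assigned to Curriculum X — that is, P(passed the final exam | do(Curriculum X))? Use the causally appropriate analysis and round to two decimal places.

Curriculum X is higher inside every prior GPA band stratum but Curriculum Y is higher in aggregate. Whether to stratify depends on how prior GPA band relates to the teaching method.
Prior GPA band satisfies the back-door criterion: it is not a descendant of the teaching method, and it blocks the spurious path from teaching method to outcome. Adjusting for it (i.e., using the within-prior GPA band rates) gives the causal effect.
Standardising Curriculum X to the population prior GPA band mix: 0.283·35/37 + 0.333·81/150 + 0.384·107/263 = 0.604.

0.60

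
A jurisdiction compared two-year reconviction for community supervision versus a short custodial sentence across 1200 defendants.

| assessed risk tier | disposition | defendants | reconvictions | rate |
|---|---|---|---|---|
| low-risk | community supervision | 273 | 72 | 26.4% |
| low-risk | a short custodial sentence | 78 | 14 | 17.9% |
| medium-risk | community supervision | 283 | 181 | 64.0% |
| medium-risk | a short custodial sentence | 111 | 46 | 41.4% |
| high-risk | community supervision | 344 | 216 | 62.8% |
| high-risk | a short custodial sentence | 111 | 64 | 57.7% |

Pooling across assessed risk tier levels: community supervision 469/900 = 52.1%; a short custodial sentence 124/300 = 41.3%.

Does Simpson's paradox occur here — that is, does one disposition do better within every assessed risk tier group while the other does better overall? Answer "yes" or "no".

no

Within each assessed risk tier level (low-risk 26.4% vs 17.9%; medium-risk 64.0% vs 41.4%; high-risk 62.8% vs 57.7%), a short custodial sentence has the lower rate every time. Pooled: 52.1% vs 41.3% — a short custodial sentence has the lower rate overall. They agree.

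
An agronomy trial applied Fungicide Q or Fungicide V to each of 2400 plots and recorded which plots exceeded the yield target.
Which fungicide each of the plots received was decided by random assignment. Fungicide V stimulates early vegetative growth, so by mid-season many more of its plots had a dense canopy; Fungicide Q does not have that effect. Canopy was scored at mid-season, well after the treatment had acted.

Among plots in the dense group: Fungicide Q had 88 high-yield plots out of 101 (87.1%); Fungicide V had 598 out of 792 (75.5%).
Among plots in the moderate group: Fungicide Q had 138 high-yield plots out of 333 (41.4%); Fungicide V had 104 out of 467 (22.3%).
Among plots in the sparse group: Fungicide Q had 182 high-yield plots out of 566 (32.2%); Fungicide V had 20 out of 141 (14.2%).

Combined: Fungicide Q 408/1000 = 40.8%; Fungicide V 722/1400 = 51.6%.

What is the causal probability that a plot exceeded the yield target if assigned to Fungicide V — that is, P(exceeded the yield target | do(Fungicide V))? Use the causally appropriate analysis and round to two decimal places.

0.52

The stratified and pooled comparisons disagree (Fungicide Q wins within each mid-season canopy; Fungicide V wins overall), so the answer turns on the causal role of mid-season canopy.
Stratifying would compare fungicides among plots the fungicides themselves sorted into mid-season canopy groups — a form of selection on an intermediate. The unconditioned pooled rates give the total causal effect.
So P(outcome | do(Fungicide V)) is just the pooled rate for Fungicide V: 722/1400 = 0.516.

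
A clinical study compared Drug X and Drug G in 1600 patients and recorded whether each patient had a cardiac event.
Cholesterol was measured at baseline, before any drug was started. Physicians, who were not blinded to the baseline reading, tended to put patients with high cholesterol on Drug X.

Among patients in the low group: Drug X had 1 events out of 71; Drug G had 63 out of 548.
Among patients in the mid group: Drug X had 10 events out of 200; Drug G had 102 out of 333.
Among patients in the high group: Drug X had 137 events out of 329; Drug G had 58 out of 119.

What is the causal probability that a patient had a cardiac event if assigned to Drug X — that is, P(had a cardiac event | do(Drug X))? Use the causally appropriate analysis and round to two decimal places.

0.14

Here cholesterol is a common cause — it drives both which drug a case falls under and the outcome. The crude comparison mixes populations; the stratum-specific rates are the causally relevant ones.
Standardising Drug X to the population cholesterol mix: 0.387·1/71 + 0.333·10/200 + 0.280·137/329 = 0.139.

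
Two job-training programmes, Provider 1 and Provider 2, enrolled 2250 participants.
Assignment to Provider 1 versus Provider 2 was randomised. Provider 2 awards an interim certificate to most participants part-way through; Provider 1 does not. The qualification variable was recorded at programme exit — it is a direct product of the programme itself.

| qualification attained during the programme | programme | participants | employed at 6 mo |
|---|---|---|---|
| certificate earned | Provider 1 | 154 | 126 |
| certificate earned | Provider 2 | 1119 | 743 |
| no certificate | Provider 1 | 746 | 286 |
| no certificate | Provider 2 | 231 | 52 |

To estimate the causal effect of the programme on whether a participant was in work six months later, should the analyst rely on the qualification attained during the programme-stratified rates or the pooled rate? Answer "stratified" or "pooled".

pooled

Stratifying would compare programmes among participants the programmes themselves sorted into qualification attained during the programme groups — a form of selection on an intermediate. The unconditioned pooled rates give the total causal effect.
Pooled: Provider 1 45.8% vs Provider 2 58.9%; Provider 2 is higher overall.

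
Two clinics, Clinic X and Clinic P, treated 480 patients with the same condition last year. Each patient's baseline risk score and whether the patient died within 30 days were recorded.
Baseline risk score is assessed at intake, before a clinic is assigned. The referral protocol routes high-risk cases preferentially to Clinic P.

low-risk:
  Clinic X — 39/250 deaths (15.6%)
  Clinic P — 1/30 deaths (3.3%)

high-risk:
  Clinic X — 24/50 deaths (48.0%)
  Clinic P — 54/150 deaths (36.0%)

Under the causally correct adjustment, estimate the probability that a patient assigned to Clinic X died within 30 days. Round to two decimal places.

0.29

Within every baseline risk score level Clinic P has the lower rate, yet pooled Clinic X does — Simpson's reversal.
Baseline risk score is set before the clinic has any effect — it is not caused by the clinic — and it independently drives the outcome. That makes it a confounder, so the causal comparison is within baseline risk score levels.
Standardising Clinic X to the population baseline risk score mix: 0.583·39/250 + 0.417·24/50 = 0.291.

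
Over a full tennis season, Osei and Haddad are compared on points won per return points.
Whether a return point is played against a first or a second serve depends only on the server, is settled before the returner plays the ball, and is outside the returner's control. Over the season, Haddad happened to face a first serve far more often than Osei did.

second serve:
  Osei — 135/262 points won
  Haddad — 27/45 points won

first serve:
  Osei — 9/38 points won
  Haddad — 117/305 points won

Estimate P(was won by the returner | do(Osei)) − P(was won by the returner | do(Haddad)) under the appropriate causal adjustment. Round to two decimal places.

-0.12

Serve type satisfies the back-door criterion: it is not a descendant of the player, and it blocks the spurious path from player to outcome. Adjusting for it (i.e., using the within-serve type rates) gives the causal effect.
Adjusting over the population distribution of serve type: 0.472·(0.515−0.600) + 0.528·(0.237−0.384) = -0.117.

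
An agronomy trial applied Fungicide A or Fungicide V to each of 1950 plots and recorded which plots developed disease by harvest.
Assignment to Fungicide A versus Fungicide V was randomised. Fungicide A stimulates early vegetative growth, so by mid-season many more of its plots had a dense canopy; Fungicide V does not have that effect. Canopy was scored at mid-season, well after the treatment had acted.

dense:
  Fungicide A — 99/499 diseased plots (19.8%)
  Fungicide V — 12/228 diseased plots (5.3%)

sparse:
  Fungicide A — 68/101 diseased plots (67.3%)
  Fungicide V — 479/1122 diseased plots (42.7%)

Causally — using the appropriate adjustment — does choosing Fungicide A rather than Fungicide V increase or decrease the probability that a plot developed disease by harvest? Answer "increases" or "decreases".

The mid-season canopy-specific comparison favours Fungicide V throughout, but the pooled figures favour Fungicide A. The question is whether to condition on mid-season canopy.
Mid-season canopy lies on the pathway fungicide → mid-season canopy → outcome, so adjusting for it blocks the indirect effect. For the total causal effect of fungicide, use the unadjusted pooled rates.
Pooled: Fungicide A 27.8% vs Fungicide V 36.4%; Fungicide A is lower overall.

decreases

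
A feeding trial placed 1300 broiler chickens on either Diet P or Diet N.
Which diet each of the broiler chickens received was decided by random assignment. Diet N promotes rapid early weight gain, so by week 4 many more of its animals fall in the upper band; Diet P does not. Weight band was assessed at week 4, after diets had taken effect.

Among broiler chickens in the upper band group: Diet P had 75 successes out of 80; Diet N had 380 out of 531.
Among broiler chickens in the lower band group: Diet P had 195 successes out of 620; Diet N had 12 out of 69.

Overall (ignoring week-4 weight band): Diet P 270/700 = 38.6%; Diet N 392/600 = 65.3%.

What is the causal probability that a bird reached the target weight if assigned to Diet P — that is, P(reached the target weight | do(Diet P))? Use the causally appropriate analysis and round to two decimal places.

0.39

Diet P is higher inside every week-4 weight band stratum but Diet N is higher in aggregate. Whether to stratify depends on how week-4 weight band relates to the diet.
The distribution of week-4 weight band is itself part of what the diet does — it is an intermediate outcome. Holding it fixed would remove that part of the effect; the total effect is the pooled difference.
So P(outcome | do(Diet P)) is just the pooled rate for Diet P: 270/700 = 0.386.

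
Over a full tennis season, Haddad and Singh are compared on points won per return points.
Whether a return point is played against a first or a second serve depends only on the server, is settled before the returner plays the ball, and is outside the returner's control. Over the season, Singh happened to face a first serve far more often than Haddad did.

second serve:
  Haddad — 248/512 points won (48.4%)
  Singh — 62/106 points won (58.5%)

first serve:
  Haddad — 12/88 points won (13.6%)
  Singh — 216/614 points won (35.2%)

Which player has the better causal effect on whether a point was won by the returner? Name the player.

Singh

Serve type is set before the player has any effect — it is not caused by the player — and it independently drives the outcome. That makes it a confounder, so the causal comparison is within serve type levels.
Within each level — second serve: 48.4% vs 58.5%; first serve: 13.6% vs 35.2% — Singh is higher every time.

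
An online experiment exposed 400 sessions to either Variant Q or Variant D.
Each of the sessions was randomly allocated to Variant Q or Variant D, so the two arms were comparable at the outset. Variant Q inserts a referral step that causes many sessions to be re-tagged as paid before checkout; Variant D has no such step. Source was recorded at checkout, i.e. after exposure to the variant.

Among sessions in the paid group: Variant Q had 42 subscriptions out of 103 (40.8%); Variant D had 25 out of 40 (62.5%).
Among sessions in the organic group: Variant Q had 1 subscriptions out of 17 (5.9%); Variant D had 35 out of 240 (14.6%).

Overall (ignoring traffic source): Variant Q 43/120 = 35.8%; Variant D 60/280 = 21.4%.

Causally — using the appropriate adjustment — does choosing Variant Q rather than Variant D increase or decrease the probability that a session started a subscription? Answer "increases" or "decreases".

The stratified and pooled comparisons disagree (Variant D wins within each traffic source; Variant Q wins overall), so the answer turns on the causal role of traffic source.
Traffic source here is a post-treatment variable shaped by the variant; conditioning on it would introduce bias rather than remove it. The overall comparison is the causal one.
Pooled: Variant Q 35.8% vs Variant D 21.4%; Variant Q is higher overall.

increases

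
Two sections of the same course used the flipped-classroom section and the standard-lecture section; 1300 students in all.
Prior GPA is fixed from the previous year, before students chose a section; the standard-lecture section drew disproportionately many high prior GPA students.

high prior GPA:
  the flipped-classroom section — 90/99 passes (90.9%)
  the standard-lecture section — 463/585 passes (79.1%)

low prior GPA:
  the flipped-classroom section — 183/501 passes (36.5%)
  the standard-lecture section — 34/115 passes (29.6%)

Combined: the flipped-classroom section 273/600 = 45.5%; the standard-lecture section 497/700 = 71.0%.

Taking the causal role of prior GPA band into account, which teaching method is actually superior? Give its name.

Within every prior GPA band level the flipped-classroom section has the higher rate, yet pooled the standard-lecture section does — Simpson's reversal.
Prior GPA band differs across teaching methods for reasons unrelated to any effect of the teaching method itself, and it separately predicts the outcome — a classic confounder. We must compare within prior GPA band levels.
Within each level — high prior GPA: 90.9% vs 79.1%; low prior GPA: 36.5% vs 29.6% — the flipped-classroom section is higher every time.

the flipped-classroom section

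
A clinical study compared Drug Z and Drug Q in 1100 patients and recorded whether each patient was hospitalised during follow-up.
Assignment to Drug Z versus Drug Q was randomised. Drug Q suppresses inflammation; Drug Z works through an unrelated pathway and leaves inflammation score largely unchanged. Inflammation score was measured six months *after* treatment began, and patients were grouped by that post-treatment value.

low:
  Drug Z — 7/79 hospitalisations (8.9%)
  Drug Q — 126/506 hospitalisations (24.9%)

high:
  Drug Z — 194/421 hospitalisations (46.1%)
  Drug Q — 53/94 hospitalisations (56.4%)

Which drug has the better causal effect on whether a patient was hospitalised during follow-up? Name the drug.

Drug Q

The distribution of inflammation score is itself part of what the drug does — it is an intermediate outcome. Holding it fixed would remove that part of the effect; the total effect is the pooled difference.
Pooled: Drug Z 40.2% vs Drug Q 29.8%; Drug Q is lower overall.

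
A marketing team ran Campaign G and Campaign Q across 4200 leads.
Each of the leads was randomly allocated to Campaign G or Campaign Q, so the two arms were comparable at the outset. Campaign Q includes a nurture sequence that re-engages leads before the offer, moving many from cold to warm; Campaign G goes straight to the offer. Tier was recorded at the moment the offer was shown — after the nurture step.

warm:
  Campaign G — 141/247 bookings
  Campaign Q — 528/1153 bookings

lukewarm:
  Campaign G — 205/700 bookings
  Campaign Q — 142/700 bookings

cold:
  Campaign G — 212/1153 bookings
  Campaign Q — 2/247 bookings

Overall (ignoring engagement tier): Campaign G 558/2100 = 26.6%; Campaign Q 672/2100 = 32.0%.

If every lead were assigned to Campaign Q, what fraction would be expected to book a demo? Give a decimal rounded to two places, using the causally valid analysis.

The distribution of engagement tier is itself part of what the campaign does — it is an intermediate outcome. Holding it fixed would remove that part of the effect; the total effect is the pooled difference.
So P(outcome | do(Campaign Q)) is just the pooled rate for Campaign Q: 672/2100 = 0.320.

0.32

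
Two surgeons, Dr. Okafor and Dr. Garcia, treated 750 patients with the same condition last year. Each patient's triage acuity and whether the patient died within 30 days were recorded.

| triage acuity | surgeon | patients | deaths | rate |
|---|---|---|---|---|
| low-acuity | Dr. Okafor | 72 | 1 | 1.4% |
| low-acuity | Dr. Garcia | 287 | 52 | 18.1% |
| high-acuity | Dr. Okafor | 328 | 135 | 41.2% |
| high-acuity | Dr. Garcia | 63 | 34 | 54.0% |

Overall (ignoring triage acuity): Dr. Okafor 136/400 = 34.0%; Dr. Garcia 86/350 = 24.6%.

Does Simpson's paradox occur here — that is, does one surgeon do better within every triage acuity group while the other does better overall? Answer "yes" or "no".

yes

Within each triage acuity level (low-acuity 1.4% vs 18.1%; high-acuity 41.2% vs 54.0%), Dr. Okafor has the lower rate every time. Pooled: 34.0% vs 24.6% — Dr. Garcia has the lower rate overall. The two comparisons disagree.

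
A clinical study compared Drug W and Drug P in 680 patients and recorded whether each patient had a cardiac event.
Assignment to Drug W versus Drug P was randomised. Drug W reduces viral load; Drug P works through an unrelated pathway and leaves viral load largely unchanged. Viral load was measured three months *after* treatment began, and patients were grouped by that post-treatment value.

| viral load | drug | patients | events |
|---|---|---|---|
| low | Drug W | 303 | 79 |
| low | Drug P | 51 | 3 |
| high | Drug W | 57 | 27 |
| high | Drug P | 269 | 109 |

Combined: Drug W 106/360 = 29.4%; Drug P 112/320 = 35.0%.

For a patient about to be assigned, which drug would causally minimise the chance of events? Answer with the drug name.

Because the drug influences viral load, viral load is a post-treatment mediator, not a confounder. Stratifying on it would bias the estimate; the causal effect is the crude pooled difference.
Pooled: Drug W 29.4% vs Drug P 35.0%; Drug W is lower overall.

Drug W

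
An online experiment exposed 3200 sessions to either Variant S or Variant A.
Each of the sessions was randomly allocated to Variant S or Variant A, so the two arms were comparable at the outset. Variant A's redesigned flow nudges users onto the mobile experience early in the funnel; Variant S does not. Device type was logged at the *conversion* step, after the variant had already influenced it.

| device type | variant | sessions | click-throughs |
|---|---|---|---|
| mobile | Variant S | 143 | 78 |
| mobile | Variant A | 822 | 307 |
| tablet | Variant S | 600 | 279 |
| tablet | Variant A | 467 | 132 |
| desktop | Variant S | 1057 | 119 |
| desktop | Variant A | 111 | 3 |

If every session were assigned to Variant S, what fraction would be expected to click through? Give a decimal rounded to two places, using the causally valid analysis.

The stratified and pooled comparisons disagree (Variant S wins within each device type; Variant A wins overall), so the answer turns on the causal role of device type.
Device type is downstream of the variant. One should not condition on a consequence of treatment, so the overall rates are the right comparison.
So P(outcome | do(Variant S)) is just the pooled rate for Variant S: 476/1800 = 0.264.

0.26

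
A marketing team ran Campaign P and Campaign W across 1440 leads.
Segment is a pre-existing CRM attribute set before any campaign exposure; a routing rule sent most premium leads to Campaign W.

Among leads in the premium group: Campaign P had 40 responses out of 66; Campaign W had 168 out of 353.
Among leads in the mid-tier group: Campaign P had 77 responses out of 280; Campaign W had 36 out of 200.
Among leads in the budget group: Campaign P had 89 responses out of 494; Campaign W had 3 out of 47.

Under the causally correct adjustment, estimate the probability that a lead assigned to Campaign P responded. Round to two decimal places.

Within every customer segment level Campaign P has the higher rate, yet pooled Campaign W does — Simpson's reversal.
Since customer segment is a pre-existing factor (not a product of the campaign) and it affects the outcome on its own, it is a confounder. The stratified rates, not the pooled rate, identify the causal effect.
Standardising Campaign P to the population customer segment mix: 0.291·40/66 + 0.333·77/280 + 0.376·89/494 = 0.336.

0.34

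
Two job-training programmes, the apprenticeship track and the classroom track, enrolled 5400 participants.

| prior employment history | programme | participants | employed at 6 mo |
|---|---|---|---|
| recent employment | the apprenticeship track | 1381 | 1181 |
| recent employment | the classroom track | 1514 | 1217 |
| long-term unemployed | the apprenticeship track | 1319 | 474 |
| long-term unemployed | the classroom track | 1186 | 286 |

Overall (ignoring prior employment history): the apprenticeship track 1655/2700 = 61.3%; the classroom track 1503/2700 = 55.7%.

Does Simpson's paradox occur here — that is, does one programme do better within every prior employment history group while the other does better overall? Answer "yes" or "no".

no

Within each prior employment history level (recent employment 85.5% vs 80.4%; long-term unemployed 35.9% vs 24.1%), the apprenticeship track has the higher rate every time. Pooled: 61.3% vs 55.7% — the apprenticeship track has the higher rate overall. They agree.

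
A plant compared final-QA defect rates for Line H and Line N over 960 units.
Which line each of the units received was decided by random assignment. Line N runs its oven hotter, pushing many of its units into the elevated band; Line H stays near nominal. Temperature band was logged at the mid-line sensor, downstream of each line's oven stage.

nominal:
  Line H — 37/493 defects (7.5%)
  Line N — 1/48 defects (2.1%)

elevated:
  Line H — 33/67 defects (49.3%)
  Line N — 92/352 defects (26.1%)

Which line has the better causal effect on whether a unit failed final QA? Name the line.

Line H

In-process temperature band here is a post-treatment variable shaped by the line; conditioning on it would introduce bias rather than remove it. The overall comparison is the causal one.
Pooled: Line H 12.5% vs Line N 23.2%; Line H is lower overall.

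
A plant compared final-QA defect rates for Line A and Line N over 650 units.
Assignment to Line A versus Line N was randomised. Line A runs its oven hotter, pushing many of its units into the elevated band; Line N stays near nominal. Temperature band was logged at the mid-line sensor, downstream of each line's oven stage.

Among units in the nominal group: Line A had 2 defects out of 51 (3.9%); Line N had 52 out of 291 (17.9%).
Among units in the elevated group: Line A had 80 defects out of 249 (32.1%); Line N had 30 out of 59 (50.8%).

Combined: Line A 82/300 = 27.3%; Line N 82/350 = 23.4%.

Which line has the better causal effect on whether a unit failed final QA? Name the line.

Line N

Because the line influences in-process temperature band, in-process temperature band is a post-treatment mediator, not a confounder. Stratifying on it would bias the estimate; the causal effect is the crude pooled difference.
Pooled: Line A 27.3% vs Line N 23.4%; Line N is lower overall.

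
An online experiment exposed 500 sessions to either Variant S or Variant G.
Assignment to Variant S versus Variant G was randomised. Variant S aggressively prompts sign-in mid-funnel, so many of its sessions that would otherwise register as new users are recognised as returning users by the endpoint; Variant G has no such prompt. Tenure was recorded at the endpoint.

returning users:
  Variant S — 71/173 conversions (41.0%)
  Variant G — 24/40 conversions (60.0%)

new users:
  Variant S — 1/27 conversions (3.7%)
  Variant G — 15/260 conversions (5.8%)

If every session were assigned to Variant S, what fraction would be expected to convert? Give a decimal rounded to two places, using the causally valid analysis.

Stratifying would compare variants among sessions the variants themselves sorted into user tenure groups — a form of selection on an intermediate. The unconditioned pooled rates give the total causal effect.
So P(outcome | do(Variant S)) is just the pooled rate for Variant S: 72/200 = 0.360.

0.36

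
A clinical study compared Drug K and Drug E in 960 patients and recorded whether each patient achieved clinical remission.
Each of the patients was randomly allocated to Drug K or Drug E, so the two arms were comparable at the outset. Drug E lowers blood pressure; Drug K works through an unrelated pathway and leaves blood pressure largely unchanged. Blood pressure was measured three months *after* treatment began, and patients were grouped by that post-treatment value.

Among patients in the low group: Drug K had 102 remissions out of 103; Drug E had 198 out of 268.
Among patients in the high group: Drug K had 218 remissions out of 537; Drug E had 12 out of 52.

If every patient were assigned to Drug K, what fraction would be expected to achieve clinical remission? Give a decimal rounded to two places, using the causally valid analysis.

The stratified and pooled comparisons disagree (Drug K wins within each blood pressure; Drug E wins overall), so the answer turns on the causal role of blood pressure.
Because the drug influences blood pressure, blood pressure is a post-treatment mediator, not a confounder. Stratifying on it would bias the estimate; the causal effect is the crude pooled difference.
So P(outcome | do(Drug K)) is just the pooled rate for Drug K: 320/640 = 0.500.

0.50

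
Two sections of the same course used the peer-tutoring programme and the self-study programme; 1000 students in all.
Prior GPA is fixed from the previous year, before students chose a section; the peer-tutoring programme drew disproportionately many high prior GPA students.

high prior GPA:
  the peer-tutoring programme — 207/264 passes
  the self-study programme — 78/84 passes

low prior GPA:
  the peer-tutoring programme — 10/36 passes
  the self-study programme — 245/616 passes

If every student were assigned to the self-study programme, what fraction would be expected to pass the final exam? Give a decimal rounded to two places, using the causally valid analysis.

Within every prior GPA band level the self-study programme has the higher rate, yet pooled the peer-tutoring programme does — Simpson's reversal.
Nothing the teaching method does changes prior GPA band; the imbalance is an allocation artefact. With prior GPA band also predicting the outcome, the pooled figure is confounded, and the within-stratum comparison is the causal one.
Standardising the self-study programme to the population prior GPA band mix: 0.348·78/84 + 0.652·245/616 = 0.582.

0.58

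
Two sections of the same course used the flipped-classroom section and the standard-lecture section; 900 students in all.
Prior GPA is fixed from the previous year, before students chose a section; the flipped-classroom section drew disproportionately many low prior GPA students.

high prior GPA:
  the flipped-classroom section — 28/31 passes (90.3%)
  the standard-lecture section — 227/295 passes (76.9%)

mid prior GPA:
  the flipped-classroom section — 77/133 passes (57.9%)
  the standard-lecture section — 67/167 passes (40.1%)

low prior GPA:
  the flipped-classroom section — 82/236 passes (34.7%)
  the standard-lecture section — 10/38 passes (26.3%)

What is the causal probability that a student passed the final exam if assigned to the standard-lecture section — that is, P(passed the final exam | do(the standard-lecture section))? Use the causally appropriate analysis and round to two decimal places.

the flipped-classroom section is higher inside every prior GPA band stratum but the standard-lecture section is higher in aggregate. Whether to stratify depends on how prior GPA band relates to the teaching method.
Prior GPA band differs across teaching methods for reasons unrelated to any effect of the teaching method itself, and it separately predicts the outcome — a classic confounder. We must compare within prior GPA band levels.
Standardising the standard-lecture section to the population prior GPA band mix: 0.362·227/295 + 0.333·67/167 + 0.304·10/38 = 0.493.

0.49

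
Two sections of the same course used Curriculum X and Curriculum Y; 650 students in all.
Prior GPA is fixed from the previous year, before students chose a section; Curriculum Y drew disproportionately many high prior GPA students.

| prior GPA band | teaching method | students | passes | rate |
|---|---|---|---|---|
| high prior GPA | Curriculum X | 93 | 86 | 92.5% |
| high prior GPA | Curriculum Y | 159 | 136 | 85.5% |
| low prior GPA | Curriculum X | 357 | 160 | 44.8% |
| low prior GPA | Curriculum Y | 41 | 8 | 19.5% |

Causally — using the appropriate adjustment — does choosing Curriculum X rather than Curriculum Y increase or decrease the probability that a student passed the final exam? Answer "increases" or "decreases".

Prior GPA band satisfies the back-door criterion: it is not a descendant of the teaching method, and it blocks the spurious path from teaching method to outcome. Adjusting for it (i.e., using the within-prior GPA band rates) gives the causal effect.
Within each level — high prior GPA: 92.5% vs 85.5%; low prior GPA: 44.8% vs 19.5% — Curriculum X is higher every time.

increases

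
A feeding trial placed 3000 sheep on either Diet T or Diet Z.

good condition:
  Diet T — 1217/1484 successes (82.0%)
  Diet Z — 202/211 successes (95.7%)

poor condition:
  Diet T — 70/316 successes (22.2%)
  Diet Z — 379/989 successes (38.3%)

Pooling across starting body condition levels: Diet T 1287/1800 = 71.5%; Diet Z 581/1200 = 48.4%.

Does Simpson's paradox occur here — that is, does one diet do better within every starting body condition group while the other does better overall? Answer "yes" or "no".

Within each starting body condition level (good condition 82.0% vs 95.7%; poor condition 22.2% vs 38.3%), Diet Z has the higher rate every time. Pooled: 71.5% vs 48.4% — Diet T has the higher rate overall. The two comparisons disagree.

yes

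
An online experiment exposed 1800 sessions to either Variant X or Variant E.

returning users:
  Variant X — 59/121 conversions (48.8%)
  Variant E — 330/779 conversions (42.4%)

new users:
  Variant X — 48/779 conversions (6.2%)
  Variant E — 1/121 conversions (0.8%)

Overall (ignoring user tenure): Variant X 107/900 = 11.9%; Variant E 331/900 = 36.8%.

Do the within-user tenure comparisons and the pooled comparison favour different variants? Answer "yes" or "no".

yes

Within each user tenure level (returning users 48.8% vs 42.4%; new users 6.2% vs 0.8%), Variant X has the higher rate every time. Pooled: 11.9% vs 36.8% — Variant E has the higher rate overall. The two comparisons disagree.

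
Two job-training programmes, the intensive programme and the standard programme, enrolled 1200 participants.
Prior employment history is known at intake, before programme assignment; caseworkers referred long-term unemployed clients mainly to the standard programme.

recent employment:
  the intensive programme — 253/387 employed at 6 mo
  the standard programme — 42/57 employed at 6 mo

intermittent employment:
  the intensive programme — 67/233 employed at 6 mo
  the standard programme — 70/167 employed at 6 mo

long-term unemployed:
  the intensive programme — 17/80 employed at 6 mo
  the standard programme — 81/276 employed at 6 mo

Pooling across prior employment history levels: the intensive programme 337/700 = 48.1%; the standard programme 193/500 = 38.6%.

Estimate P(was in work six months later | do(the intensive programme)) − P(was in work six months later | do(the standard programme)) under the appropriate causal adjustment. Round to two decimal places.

The prior employment history-specific comparison favours the standard programme throughout, but the pooled figures favour the intensive programme. The question is whether to condition on prior employment history.
The imbalance in prior employment history arose from how participants were allocated, not from anything the programme did; and prior employment history independently affects the outcome. The pooled gap is confounded — condition on prior employment history.
Adjusting over the population distribution of prior employment history: 0.370·(0.654−0.737) + 0.333·(0.288−0.419) + 0.297·(0.212−0.293) = -0.099.

-0.10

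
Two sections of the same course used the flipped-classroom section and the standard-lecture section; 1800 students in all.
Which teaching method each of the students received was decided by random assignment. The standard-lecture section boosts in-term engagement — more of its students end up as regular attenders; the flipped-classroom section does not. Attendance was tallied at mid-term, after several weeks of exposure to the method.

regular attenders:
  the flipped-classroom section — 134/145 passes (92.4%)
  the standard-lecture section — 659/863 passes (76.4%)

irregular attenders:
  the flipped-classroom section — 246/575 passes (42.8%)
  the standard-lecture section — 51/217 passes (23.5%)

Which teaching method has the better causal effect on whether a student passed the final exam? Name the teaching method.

the standard-lecture section

Mid-term attendance here is a post-treatment variable shaped by the teaching method; conditioning on it would introduce bias rather than remove it. The overall comparison is the causal one.
Pooled: the flipped-classroom section 52.8% vs the standard-lecture section 65.7%; the standard-lecture section is higher overall.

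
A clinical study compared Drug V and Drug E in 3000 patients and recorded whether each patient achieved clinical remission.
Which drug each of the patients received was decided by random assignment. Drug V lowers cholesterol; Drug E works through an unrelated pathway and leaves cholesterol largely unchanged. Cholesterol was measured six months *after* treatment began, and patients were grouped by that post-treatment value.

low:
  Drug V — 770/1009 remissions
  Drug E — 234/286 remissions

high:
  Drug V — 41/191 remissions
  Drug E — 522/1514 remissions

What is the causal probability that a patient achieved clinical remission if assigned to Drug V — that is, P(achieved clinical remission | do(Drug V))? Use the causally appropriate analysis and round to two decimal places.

0.68

Drug E is higher inside every cholesterol stratum but Drug V is higher in aggregate. Whether to stratify depends on how cholesterol relates to the drug.
The distribution of cholesterol is itself part of what the drug does — it is an intermediate outcome. Holding it fixed would remove that part of the effect; the total effect is the pooled difference.
So P(outcome | do(Drug V)) is just the pooled rate for Drug V: 811/1200 = 0.676.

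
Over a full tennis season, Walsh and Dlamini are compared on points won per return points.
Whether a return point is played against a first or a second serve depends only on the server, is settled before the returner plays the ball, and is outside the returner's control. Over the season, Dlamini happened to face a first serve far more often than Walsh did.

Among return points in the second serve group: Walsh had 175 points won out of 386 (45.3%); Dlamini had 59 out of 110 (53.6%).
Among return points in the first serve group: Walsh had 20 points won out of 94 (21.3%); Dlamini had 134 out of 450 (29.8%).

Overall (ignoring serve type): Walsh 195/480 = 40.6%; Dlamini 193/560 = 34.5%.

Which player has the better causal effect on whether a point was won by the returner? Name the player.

Dlamini

Here serve type is a common cause — it drives both which player a case falls under and the outcome. The crude comparison mixes populations; the stratum-specific rates are the causally relevant ones.
Within each level — second serve: 45.3% vs 53.6%; first serve: 21.3% vs 29.8% — Dlamini is higher every time.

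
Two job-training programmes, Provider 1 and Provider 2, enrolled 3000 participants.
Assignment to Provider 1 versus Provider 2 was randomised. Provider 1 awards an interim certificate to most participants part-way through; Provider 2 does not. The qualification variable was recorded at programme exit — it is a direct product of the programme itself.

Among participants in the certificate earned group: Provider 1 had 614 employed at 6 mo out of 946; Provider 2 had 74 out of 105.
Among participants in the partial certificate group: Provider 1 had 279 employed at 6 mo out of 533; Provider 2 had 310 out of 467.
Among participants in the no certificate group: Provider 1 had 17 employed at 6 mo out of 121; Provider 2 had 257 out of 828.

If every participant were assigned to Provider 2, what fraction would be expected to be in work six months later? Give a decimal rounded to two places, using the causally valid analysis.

The qualification attained during the programme-specific comparison favours Provider 2 throughout, but the pooled figures favour Provider 1. The question is whether to condition on qualification attained during the programme.
Qualification attained during the programme lies on the pathway programme → qualification attained during the programme → outcome, so adjusting for it blocks the indirect effect. For the total causal effect of programme, use the unadjusted pooled rates.
So P(outcome | do(Provider 2)) is just the pooled rate for Provider 2: 641/1400 = 0.458.

0.46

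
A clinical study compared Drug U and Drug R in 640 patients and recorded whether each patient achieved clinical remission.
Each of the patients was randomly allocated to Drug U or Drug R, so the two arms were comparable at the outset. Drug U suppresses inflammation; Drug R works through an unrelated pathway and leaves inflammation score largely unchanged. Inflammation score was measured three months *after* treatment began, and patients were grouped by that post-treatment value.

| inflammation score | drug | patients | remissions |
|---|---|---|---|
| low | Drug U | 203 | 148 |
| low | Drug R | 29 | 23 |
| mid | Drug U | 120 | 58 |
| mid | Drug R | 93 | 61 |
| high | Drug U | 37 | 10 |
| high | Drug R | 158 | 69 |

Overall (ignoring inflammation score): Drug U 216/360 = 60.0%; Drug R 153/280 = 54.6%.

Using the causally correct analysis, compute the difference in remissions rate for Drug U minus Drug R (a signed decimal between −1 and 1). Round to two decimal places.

+0.05

Within every inflammation score level Drug R has the higher rate, yet pooled Drug U does — Simpson's reversal.
Inflammation score lies on the pathway drug → inflammation score → outcome, so adjusting for it blocks the indirect effect. For the total causal effect of drug, use the unadjusted pooled rates.
The causal difference is the pooled difference: 0.600 − 0.546 = +0.054.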